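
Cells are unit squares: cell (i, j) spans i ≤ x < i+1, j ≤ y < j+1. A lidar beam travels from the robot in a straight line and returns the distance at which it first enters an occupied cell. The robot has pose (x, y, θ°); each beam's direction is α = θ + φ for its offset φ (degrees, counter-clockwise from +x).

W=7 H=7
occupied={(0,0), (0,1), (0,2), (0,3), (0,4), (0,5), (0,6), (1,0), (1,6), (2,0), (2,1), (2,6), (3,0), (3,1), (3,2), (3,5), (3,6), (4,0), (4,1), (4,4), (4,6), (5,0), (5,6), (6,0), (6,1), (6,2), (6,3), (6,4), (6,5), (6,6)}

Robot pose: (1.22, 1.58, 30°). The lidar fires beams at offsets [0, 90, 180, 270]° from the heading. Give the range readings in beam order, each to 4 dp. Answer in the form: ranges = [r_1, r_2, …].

ranges = [2.0554, 0.4400, 0.2540, 0.6697]

beam 1: φ=0°, α=30°
  direction (0.8660, 0.5000); cell (1,1); t to first gridline: x 0.9007, y 0.8400 (then +1.1547 / +2.0000)
    (1,2) via y @ 0.8400
    (2,2) via x @ 0.9007
    (3,2) via x @ 2.0554  # hit
  → r_1 = 2.0554
beam 2: φ=90°, α=120°
  direction (-0.5000, 0.8660); cell (1,1); t to first gridline: x 0.4400, y 0.4850 (then +2.0000 / +1.1547)
    (0,1) via x @ 0.4400  # hit
  → r_2 = 0.4400
beam 3: φ=180°, α=210°
  direction (-0.8660, -0.5000); cell (1,1); t to first gridline: x 0.2540, y 1.1600 (then +1.1547 / +2.0000)
    (0,1) via x @ 0.2540  # hit
  → r_3 = 0.2540
beam 4: φ=270°, α=300°
  direction (0.5000, -0.8660); cell (1,1); t to first gridline: x 1.5600, y 0.6697 (then +2.0000 / +1.1547)
    (1,0) via y @ 0.6697  # hit
  → r_4 = 0.6697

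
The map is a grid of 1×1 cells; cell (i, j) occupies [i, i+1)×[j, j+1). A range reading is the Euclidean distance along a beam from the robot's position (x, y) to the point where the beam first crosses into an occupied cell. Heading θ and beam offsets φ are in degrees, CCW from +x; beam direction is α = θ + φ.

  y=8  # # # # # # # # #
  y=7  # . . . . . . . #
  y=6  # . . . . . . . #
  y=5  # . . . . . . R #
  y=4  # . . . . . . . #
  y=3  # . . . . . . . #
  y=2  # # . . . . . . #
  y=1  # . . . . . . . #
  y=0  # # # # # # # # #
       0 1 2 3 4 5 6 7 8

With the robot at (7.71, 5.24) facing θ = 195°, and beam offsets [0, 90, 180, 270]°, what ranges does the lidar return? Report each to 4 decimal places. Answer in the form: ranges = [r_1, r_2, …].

beam 1: φ=0°, α=195°
  cosα=-0.9659 sinα=-0.2588 | (7,5) | tMaxX 0.7350 tMaxY 0.9273 | tΔX 1.0353 tΔY 3.8637
    t=0.7350 [x] (6,5)
    t=0.9273 [y] (6,4)
    t=1.7703 [x] (5,4)
    t=2.8056 [x] (4,4)
    t=3.8409 [x] (3,4)
    t=4.7910 [y] (3,3)
    t=4.8762 [x] (2,3)
    t=5.9114 [x] (1,3)
    t=6.9467 [x] (0,3) — stop
  → r_1 = 6.9467
beam 2: φ=90°, α=285°
  cosα=0.2588 sinα=-0.9659 | (7,5) | tMaxX 1.1205 tMaxY 0.2485 | tΔX 3.8637 tΔY 1.0353
    t=0.2485 [y] (7,4)
    t=1.1205 [x] (8,4) — stop
  → r_2 = 1.1205
beam 3: φ=180°, α=15°
  cosα=0.9659 sinα=0.2588 | (7,5) | tMaxX 0.3002 tMaxY 2.9364 | tΔX 1.0353 tΔY 3.8637
    t=0.3002 [x] (8,5) — stop
  → r_3 = 0.3002
beam 4: φ=270°, α=105°
  cosα=-0.2588 sinα=0.9659 | (7,5) | tMaxX 2.7432 tMaxY 0.7868 | tΔX 3.8637 tΔY 1.0353
    t=0.7868 [y] (7,6)
    t=1.8221 [y] (7,7)
    t=2.7432 [x] (6,7)
    t=2.8574 [y] (6,8) — stop
  → r_4 = 2.8574

ranges = [6.9467, 1.1205, 0.3002, 2.8574]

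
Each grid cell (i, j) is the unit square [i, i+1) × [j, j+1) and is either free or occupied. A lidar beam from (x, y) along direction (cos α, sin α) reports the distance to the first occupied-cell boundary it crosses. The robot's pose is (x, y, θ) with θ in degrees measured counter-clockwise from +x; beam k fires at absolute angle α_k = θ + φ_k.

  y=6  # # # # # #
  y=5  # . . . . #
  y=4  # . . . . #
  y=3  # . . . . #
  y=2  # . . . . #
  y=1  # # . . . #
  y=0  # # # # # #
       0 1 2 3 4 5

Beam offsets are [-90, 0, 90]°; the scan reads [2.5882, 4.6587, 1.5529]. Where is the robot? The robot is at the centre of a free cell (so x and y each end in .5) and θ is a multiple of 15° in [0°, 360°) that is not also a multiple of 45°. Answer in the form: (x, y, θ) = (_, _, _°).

(x, y, θ) = (3.5, 5.5, 285°)

Enumerate (i+0.5, j+0.5, θ) over the 19 free cells and 16 admissible headings. For each, cast all 3 beams and compare to the given ranges.
  (1.5, 4.5, 345°): beam 1 = 1.9319 ≠ 2.5882 ✗
  (3.5, 5.5, 30°): beam 1 = 3.0000 ≠ 2.5882 ✗
  (2.5, 4.5, 285°): beam 1 = 1.5529 ≠ 2.5882 ✗
  (4.5, 1.5, 285°): beam 1 = 1.9319 ≠ 2.5882 ✗
  …
  (3.5, 5.5, 285°): r_1=2.5882, r_2=4.6587, r_3=1.5529 — all match ✓
Only this pose fits every beam.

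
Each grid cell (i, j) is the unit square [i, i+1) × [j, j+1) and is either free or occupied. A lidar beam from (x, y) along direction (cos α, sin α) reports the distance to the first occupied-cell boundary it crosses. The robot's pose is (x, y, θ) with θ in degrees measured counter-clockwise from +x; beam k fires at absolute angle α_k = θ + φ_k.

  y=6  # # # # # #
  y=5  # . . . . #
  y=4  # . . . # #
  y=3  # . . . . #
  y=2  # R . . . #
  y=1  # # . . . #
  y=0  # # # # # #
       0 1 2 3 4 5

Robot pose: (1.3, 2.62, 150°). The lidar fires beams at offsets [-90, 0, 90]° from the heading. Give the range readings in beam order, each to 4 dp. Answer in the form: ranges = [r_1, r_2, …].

ranges = [3.9029, 0.3464, 0.6000]

beam 1: φ=-90°, α=60°
  dir = (cos 60°, sin 60°) = (0.5000, 0.8660); from cell (1,2)
  next x-line at t=1.4000, next y-line at t=0.4388; Δt_x=2.0000, Δt_y=1.1547
    y: enter (1,3) at t=0.4388
    x: enter (2,3) at t=1.4000
    y: enter (2,4) at t=1.5935
    y: enter (2,5) at t=2.7482
    x: enter (3,5) at t=3.4000
    y: enter (3,6) at t=3.9029 ← occupied
  → r_1 = 3.9029
beam 2: φ=0°, α=150°
  dir = (cos 150°, sin 150°) = (-0.8660, 0.5000); from cell (1,2)
  next x-line at t=0.3464, next y-line at t=0.7600; Δt_x=1.1547, Δt_y=2.0000
    x: enter (0,2) at t=0.3464 ← occupied
  → r_2 = 0.3464
beam 3: φ=90°, α=240°
  dir = (cos 240°, sin 240°) = (-0.5000, -0.8660); from cell (1,2)
  next x-line at t=0.6000, next y-line at t=0.7159; Δt_x=2.0000, Δt_y=1.1547
    x: enter (0,2) at t=0.6000 ← occupied
  → r_3 = 0.6000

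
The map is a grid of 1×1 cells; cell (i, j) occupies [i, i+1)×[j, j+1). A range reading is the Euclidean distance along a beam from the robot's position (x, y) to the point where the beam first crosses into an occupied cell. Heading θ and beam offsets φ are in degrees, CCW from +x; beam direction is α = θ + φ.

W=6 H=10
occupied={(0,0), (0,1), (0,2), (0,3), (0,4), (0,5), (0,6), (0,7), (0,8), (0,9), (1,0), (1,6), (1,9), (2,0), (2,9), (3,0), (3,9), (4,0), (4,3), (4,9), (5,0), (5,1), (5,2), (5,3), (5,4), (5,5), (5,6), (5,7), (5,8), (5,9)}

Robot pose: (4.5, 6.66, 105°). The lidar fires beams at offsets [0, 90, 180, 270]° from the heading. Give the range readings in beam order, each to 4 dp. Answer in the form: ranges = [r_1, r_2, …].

ranges = [2.4225, 3.6235, 1.9319, 0.5176]

beam 1: φ=0°, α=105°
  cosα=-0.2588 sinα=0.9659 | (4,6) | tMaxX 1.9319 tMaxY 0.3520 | tΔX 3.8637 tΔY 1.0353
    t=0.3520 [y] (4,7)
    t=1.3873 [y] (4,8)
    t=1.9319 [x] (3,8)
    t=2.4225 [y] (3,9) — stop
  → r_1 = 2.4225
beam 2: φ=90°, α=195°
  cosα=-0.9659 sinα=-0.2588 | (4,6) | tMaxX 0.5176 tMaxY 2.5500 | tΔX 1.0353 tΔY 3.8637
    t=0.5176 [x] (3,6)
    t=1.5529 [x] (2,6)
    t=2.5500 [y] (2,5)
    t=2.5882 [x] (1,5)
    t=3.6235 [x] (0,5) — stop
  → r_2 = 3.6235
beam 3: φ=180°, α=285°
  cosα=0.2588 sinα=-0.9659 | (4,6) | tMaxX 1.9319 tMaxY 0.6833 | tΔX 3.8637 tΔY 1.0353
    t=0.6833 [y] (4,5)
    t=1.7186 [y] (4,4)
    t=1.9319 [x] (5,4) — stop
  → r_3 = 1.9319
beam 4: φ=270°, α=15°
  cosα=0.9659 sinα=0.2588 | (4,6) | tMaxX 0.5176 tMaxY 1.3137 | tΔX 1.0353 tΔY 3.8637
    t=0.5176 [x] (5,6) — stop
  → r_4 = 0.5176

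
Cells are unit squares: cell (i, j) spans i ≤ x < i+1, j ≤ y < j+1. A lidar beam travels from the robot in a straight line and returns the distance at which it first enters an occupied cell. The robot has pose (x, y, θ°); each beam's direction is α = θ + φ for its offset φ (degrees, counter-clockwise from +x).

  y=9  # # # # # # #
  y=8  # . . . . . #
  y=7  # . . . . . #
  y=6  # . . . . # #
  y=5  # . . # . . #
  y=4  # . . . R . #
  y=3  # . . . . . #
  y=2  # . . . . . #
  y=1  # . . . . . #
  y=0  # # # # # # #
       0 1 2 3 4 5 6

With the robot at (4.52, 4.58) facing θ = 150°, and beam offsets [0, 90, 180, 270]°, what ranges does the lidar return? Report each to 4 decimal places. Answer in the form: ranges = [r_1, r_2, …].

ranges = [0.8400, 4.1338, 1.7090, 1.6397]

beam 1: φ=0°, α=150°
  dir = (cos 150°, sin 150°) = (-0.8660, 0.5000); from cell (4,4)
  next x-line at t=0.6004, next y-line at t=0.8400; Δt_x=1.1547, Δt_y=2.0000
    x: enter (3,4) at t=0.6004
    y: enter (3,5) at t=0.8400 ← occupied
  → r_1 = 0.8400
beam 2: φ=90°, α=240°
  dir = (cos 240°, sin 240°) = (-0.5000, -0.8660); from cell (4,4)
  next x-line at t=1.0400, next y-line at t=0.6697; Δt_x=2.0000, Δt_y=1.1547
    y: enter (4,3) at t=0.6697
    x: enter (3,3) at t=1.0400
    y: enter (3,2) at t=1.8244
    y: enter (3,1) at t=2.9791
    x: enter (2,1) at t=3.0400
    y: enter (2,0) at t=4.1338 ← occupied
  → r_2 = 4.1338
beam 3: φ=180°, α=330°
  dir = (cos 330°, sin 330°) = (0.8660, -0.5000); from cell (4,4)
  next x-line at t=0.5543, next y-line at t=1.1600; Δt_x=1.1547, Δt_y=2.0000
    x: enter (5,4) at t=0.5543
    y: enter (5,3) at t=1.1600
    x: enter (6,3) at t=1.7090 ← occupied
  → r_3 = 1.7090
beam 4: φ=270°, α=60°
  dir = (cos 60°, sin 60°) = (0.5000, 0.8660); from cell (4,4)
  next x-line at t=0.9600, next y-line at t=0.4850; Δt_x=2.0000, Δt_y=1.1547
    y: enter (4,5) at t=0.4850
    x: enter (5,5) at t=0.9600
    y: enter (5,6) at t=1.6397 ← occupied
  → r_4 = 1.6397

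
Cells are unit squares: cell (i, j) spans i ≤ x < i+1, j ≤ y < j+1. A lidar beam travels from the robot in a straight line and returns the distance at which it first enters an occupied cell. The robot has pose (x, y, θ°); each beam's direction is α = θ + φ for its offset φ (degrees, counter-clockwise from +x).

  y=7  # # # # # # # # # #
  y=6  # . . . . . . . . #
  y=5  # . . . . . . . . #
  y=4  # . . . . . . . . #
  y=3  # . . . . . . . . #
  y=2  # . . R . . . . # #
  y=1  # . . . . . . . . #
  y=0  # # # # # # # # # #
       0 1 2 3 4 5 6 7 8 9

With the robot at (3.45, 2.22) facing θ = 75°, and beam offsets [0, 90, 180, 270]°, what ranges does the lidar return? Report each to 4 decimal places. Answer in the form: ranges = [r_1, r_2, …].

ranges = [4.9486, 2.5364, 1.2630, 4.7137]

beam 1: φ=0°, α=75°
  d=(0.2588,0.9659)  start (3,2)  tX=2.1250 tY=0.8075  stride 1/|dx|=3.8637 1/|dy|=1.0353
    cross y-line → (3,3), t=0.8075
    cross y-line → (3,4), t=1.8428
    cross x-line → (4,4), t=2.1250
    cross y-line → (4,5), t=2.8781
    cross y-line → (4,6), t=3.9133
    cross y-line → (4,7), t=4.9486 (wall)
  → r_1 = 4.9486
beam 2: φ=90°, α=165°
  d=(-0.9659,0.2588)  start (3,2)  tX=0.4659 tY=3.0137  stride 1/|dx|=1.0353 1/|dy|=3.8637
    cross x-line → (2,2), t=0.4659
    cross x-line → (1,2), t=1.5012
    cross x-line → (0,2), t=2.5364 (wall)
  → r_2 = 2.5364
beam 3: φ=180°, α=255°
  d=(-0.2588,-0.9659)  start (3,2)  tX=1.7387 tY=0.2278  stride 1/|dx|=3.8637 1/|dy|=1.0353
    cross y-line → (3,1), t=0.2278
    cross y-line → (3,0), t=1.2630 (wall)
  → r_3 = 1.2630
beam 4: φ=270°, α=345°
  d=(0.9659,-0.2588)  start (3,2)  tX=0.5694 tY=0.8500  stride 1/|dx|=1.0353 1/|dy|=3.8637
    cross x-line → (4,2), t=0.5694
    cross y-line → (4,1), t=0.8500
    cross x-line → (5,1), t=1.6047
    cross x-line → (6,1), t=2.6400
    cross x-line → (7,1), t=3.6752
    cross x-line → (8,1), t=4.7105
    cross y-line → (8,0), t=4.7137 (wall)
  → r_4 = 4.7137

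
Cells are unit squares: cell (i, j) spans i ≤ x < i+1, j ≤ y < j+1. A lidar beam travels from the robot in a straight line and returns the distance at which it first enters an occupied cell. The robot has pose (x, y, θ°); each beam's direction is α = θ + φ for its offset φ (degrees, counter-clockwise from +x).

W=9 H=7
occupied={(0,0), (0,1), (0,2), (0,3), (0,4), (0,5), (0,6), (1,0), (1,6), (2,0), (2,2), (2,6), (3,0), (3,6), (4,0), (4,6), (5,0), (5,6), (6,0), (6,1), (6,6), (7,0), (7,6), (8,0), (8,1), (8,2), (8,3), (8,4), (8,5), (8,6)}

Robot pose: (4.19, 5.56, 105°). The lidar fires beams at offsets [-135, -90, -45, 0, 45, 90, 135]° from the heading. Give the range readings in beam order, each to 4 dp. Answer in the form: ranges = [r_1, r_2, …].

beam 1: φ=-135°, α=330°
  dir = (cos 330°, sin 330°) = (0.8660, -0.5000); from cell (4,5)
  next x-line at t=0.9353, next y-line at t=1.1200; Δt_x=1.1547, Δt_y=2.0000
    x: enter (5,5) at t=0.9353
    y: enter (5,4) at t=1.1200
    x: enter (6,4) at t=2.0900
    y: enter (6,3) at t=3.1200
    x: enter (7,3) at t=3.2447
    x: enter (8,3) at t=4.3994 ← occupied
  → r_1 = 4.3994
beam 2: φ=-90°, α=15°
  dir = (cos 15°, sin 15°) = (0.9659, 0.2588); from cell (4,5)
  next x-line at t=0.8386, next y-line at t=1.7000; Δt_x=1.0353, Δt_y=3.8637
    x: enter (5,5) at t=0.8386
    y: enter (5,6) at t=1.7000 ← occupied
  → r_2 = 1.7000
beam 3: φ=-45°, α=60°
  dir = (cos 60°, sin 60°) = (0.5000, 0.8660); from cell (4,5)
  next x-line at t=1.6200, next y-line at t=0.5081; Δt_x=2.0000, Δt_y=1.1547
    y: enter (4,6) at t=0.5081 ← occupied
  → r_3 = 0.5081
beam 4: φ=0°, α=105°
  dir = (cos 105°, sin 105°) = (-0.2588, 0.9659); from cell (4,5)
  next x-line at t=0.7341, next y-line at t=0.4555; Δt_x=3.8637, Δt_y=1.0353
    y: enter (4,6) at t=0.4555 ← occupied
  → r_4 = 0.4555
beam 5: φ=45°, α=150°
  dir = (cos 150°, sin 150°) = (-0.8660, 0.5000); from cell (4,5)
  next x-line at t=0.2194, next y-line at t=0.8800; Δt_x=1.1547, Δt_y=2.0000
    x: enter (3,5) at t=0.2194
    y: enter (3,6) at t=0.8800 ← occupied
  → r_5 = 0.8800
beam 6: φ=90°, α=195°
  dir = (cos 195°, sin 195°) = (-0.9659, -0.2588); from cell (4,5)
  next x-line at t=0.1967, next y-line at t=2.1637; Δt_x=1.0353, Δt_y=3.8637
    x: enter (3,5) at t=0.1967
    x: enter (2,5) at t=1.2320
    y: enter (2,4) at t=2.1637
    x: enter (1,4) at t=2.2673
    x: enter (0,4) at t=3.3025 ← occupied
  → r_6 = 3.3025
beam 7: φ=135°, α=240°
  dir = (cos 240°, sin 240°) = (-0.5000, -0.8660); from cell (4,5)
  next x-line at t=0.3800, next y-line at t=0.6466; Δt_x=2.0000, Δt_y=1.1547
    x: enter (3,5) at t=0.3800
    y: enter (3,4) at t=0.6466
    y: enter (3,3) at t=1.8013
    x: enter (2,3) at t=2.3800
    y: enter (2,2) at t=2.9560 ← occupied
  → r_7 = 2.9560

ranges = [4.3994, 1.7000, 0.5081, 0.4555, 0.8800, 3.3025, 2.9560]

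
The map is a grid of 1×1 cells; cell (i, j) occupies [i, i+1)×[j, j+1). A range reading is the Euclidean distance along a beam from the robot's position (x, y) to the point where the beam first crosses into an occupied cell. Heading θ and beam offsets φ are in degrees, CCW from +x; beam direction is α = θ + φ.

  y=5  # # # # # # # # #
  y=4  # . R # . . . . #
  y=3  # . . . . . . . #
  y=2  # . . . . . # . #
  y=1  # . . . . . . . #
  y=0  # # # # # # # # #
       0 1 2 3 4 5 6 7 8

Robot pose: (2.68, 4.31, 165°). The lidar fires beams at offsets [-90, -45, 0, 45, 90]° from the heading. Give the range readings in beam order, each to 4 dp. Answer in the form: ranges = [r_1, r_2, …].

beam 1: φ=-90°, α=75°
  cosα=0.2588 sinα=0.9659 | (2,4) | tMaxX 1.2364 tMaxY 0.7143 | tΔX 3.8637 tΔY 1.0353
    t=0.7143 [y] (2,5) — stop
  → r_1 = 0.7143
beam 2: φ=-45°, α=120°
  cosα=-0.5000 sinα=0.8660 | (2,4) | tMaxX 1.3600 tMaxY 0.7967 | tΔX 2.0000 tΔY 1.1547
    t=0.7967 [y] (2,5) — stop
  → r_2 = 0.7967
beam 3: φ=0°, α=165°
  cosα=-0.9659 sinα=0.2588 | (2,4) | tMaxX 0.7040 tMaxY 2.6660 | tΔX 1.0353 tΔY 3.8637
    t=0.7040 [x] (1,4)
    t=1.7393 [x] (0,4) — stop
  → r_3 = 1.7393
beam 4: φ=45°, α=210°
  cosα=-0.8660 sinα=-0.5000 | (2,4) | tMaxX 0.7852 tMaxY 0.6200 | tΔX 1.1547 tΔY 2.0000
    t=0.6200 [y] (2,3)
    t=0.7852 [x] (1,3)
    t=1.9399 [x] (0,3) — stop
  → r_4 = 1.9399
beam 5: φ=90°, α=255°
  cosα=-0.2588 sinα=-0.9659 | (2,4) | tMaxX 2.6273 tMaxY 0.3209 | tΔX 3.8637 tΔY 1.0353
    t=0.3209 [y] (2,3)
    t=1.3562 [y] (2,2)
    t=2.3915 [y] (2,1)
    t=2.6273 [x] (1,1)
    t=3.4268 [y] (1,0) — stop
  → r_5 = 3.4268

ranges = [0.7143, 0.7967, 1.7393, 1.9399, 3.4268]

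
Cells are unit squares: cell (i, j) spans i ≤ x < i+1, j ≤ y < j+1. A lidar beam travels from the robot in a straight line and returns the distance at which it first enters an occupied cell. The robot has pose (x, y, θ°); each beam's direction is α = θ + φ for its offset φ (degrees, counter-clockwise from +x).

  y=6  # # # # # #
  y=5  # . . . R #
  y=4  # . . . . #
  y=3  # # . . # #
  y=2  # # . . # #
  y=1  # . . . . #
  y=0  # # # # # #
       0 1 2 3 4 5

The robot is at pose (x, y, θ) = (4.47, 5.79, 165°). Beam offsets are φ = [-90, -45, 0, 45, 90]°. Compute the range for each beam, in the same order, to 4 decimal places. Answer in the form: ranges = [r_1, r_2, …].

beam 1: φ=-90°, α=75°
  dir = (cos 75°, sin 75°) = (0.2588, 0.9659); from cell (4,5)
  next x-line at t=2.0478, next y-line at t=0.2174; Δt_x=3.8637, Δt_y=1.0353
    y: enter (4,6) at t=0.2174 ← occupied
  → r_1 = 0.2174
beam 2: φ=-45°, α=120°
  dir = (cos 120°, sin 120°) = (-0.5000, 0.8660); from cell (4,5)
  next x-line at t=0.9400, next y-line at t=0.2425; Δt_x=2.0000, Δt_y=1.1547
    y: enter (4,6) at t=0.2425 ← occupied
  → r_2 = 0.2425
beam 3: φ=0°, α=165°
  dir = (cos 165°, sin 165°) = (-0.9659, 0.2588); from cell (4,5)
  next x-line at t=0.4866, next y-line at t=0.8114; Δt_x=1.0353, Δt_y=3.8637
    x: enter (3,5) at t=0.4866
    y: enter (3,6) at t=0.8114 ← occupied
  → r_3 = 0.8114
beam 4: φ=45°, α=210°
  dir = (cos 210°, sin 210°) = (-0.8660, -0.5000); from cell (4,5)
  next x-line at t=0.5427, next y-line at t=1.5800; Δt_x=1.1547, Δt_y=2.0000
    x: enter (3,5) at t=0.5427
    y: enter (3,4) at t=1.5800
    x: enter (2,4) at t=1.6974
    x: enter (1,4) at t=2.8521
    y: enter (1,3) at t=3.5800 ← occupied
  → r_4 = 3.5800
beam 5: φ=90°, α=255°
  dir = (cos 255°, sin 255°) = (-0.2588, -0.9659); from cell (4,5)
  next x-line at t=1.8159, next y-line at t=0.8179; Δt_x=3.8637, Δt_y=1.0353
    y: enter (4,4) at t=0.8179
    x: enter (3,4) at t=1.8159
    y: enter (3,3) at t=1.8531
    y: enter (3,2) at t=2.8884
    y: enter (3,1) at t=3.9237
    y: enter (3,0) at t=4.9590 ← occupied
  → r_5 = 4.9590

ranges = [0.2174, 0.2425, 0.8114, 3.5800, 4.9590]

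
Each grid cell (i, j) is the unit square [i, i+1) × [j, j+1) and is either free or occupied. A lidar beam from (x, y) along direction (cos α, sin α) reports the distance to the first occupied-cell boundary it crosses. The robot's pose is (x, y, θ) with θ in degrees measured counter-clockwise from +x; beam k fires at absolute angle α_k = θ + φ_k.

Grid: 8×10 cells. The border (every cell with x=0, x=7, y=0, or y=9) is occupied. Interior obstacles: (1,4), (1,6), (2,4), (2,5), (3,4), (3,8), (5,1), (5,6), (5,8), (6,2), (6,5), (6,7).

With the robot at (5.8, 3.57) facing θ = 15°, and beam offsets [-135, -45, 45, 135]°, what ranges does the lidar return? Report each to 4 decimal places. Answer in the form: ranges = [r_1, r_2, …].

ranges = [2.9676, 1.1400, 1.6512, 2.0785]

beam 1: φ=-135°, α=240°
  dir = (cos 240°, sin 240°) = (-0.5000, -0.8660); from cell (5,3)
  next x-line at t=1.6000, next y-line at t=0.6582; Δt_x=2.0000, Δt_y=1.1547
    y: enter (5,2) at t=0.6582
    x: enter (4,2) at t=1.6000
    y: enter (4,1) at t=1.8129
    y: enter (4,0) at t=2.9676 ← occupied
  → r_1 = 2.9676
beam 2: φ=-45°, α=330°
  dir = (cos 330°, sin 330°) = (0.8660, -0.5000); from cell (5,3)
  next x-line at t=0.2309, next y-line at t=1.1400; Δt_x=1.1547, Δt_y=2.0000
    x: enter (6,3) at t=0.2309
    y: enter (6,2) at t=1.1400 ← occupied
  → r_2 = 1.1400
beam 3: φ=45°, α=60°
  dir = (cos 60°, sin 60°) = (0.5000, 0.8660); from cell (5,3)
  next x-line at t=0.4000, next y-line at t=0.4965; Δt_x=2.0000, Δt_y=1.1547
    x: enter (6,3) at t=0.4000
    y: enter (6,4) at t=0.4965
    y: enter (6,5) at t=1.6512 ← occupied
  → r_3 = 1.6512
beam 4: φ=135°, α=150°
  dir = (cos 150°, sin 150°) = (-0.8660, 0.5000); from cell (5,3)
  next x-line at t=0.9238, next y-line at t=0.8600; Δt_x=1.1547, Δt_y=2.0000
    y: enter (5,4) at t=0.8600
    x: enter (4,4) at t=0.9238
    x: enter (3,4) at t=2.0785 ← occupied
  → r_4 = 2.0785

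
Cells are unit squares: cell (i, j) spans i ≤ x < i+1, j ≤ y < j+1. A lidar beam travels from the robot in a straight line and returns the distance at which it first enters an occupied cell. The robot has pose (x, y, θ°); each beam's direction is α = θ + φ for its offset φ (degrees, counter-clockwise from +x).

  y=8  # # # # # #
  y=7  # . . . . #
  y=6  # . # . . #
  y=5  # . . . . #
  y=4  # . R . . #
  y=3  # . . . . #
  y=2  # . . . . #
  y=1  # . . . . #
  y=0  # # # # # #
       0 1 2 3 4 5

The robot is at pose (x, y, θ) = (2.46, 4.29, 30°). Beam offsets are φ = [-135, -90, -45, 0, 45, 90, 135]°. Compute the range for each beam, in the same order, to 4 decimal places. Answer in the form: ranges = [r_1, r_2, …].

beam 1: φ=-135°, α=255°
  cosα=-0.2588 sinα=-0.9659 | (2,4) | tMaxX 1.7773 tMaxY 0.3002 | tΔX 3.8637 tΔY 1.0353
    t=0.3002 [y] (2,3)
    t=1.3355 [y] (2,2)
    t=1.7773 [x] (1,2)
    t=2.3708 [y] (1,1)
    t=3.4061 [y] (1,0) — stop
  → r_1 = 3.4061
beam 2: φ=-90°, α=300°
  cosα=0.5000 sinα=-0.8660 | (2,4) | tMaxX 1.0800 tMaxY 0.3349 | tΔX 2.0000 tΔY 1.1547
    t=0.3349 [y] (2,3)
    t=1.0800 [x] (3,3)
    t=1.4896 [y] (3,2)
    t=2.6443 [y] (3,1)
    t=3.0800 [x] (4,1)
    t=3.7990 [y] (4,0) — stop
  → r_2 = 3.7990
beam 3: φ=-45°, α=345°
  cosα=0.9659 sinα=-0.2588 | (2,4) | tMaxX 0.5590 tMaxY 1.1205 | tΔX 1.0353 tΔY 3.8637
    t=0.5590 [x] (3,4)
    t=1.1205 [y] (3,3)
    t=1.5943 [x] (4,3)
    t=2.6296 [x] (5,3) — stop
  → r_3 = 2.6296
beam 4: φ=0°, α=30°
  cosα=0.8660 sinα=0.5000 | (2,4) | tMaxX 0.6235 tMaxY 1.4200 | tΔX 1.1547 tΔY 2.0000
    t=0.6235 [x] (3,4)
    t=1.4200 [y] (3,5)
    t=1.7782 [x] (4,5)
    t=2.9329 [x] (5,5) — stop
  → r_4 = 2.9329
beam 5: φ=45°, α=75°
  cosα=0.2588 sinα=0.9659 | (2,4) | tMaxX 2.0864 tMaxY 0.7350 | tΔX 3.8637 tΔY 1.0353
    t=0.7350 [y] (2,5)
    t=1.7703 [y] (2,6) — stop
  → r_5 = 1.7703
beam 6: φ=90°, α=120°
  cosα=-0.5000 sinα=0.8660 | (2,4) | tMaxX 0.9200 tMaxY 0.8198 | tΔX 2.0000 tΔY 1.1547
    t=0.8198 [y] (2,5)
    t=0.9200 [x] (1,5)
    t=1.9745 [y] (1,6)
    t=2.9200 [x] (0,6) — stop
  → r_6 = 2.9200
beam 7: φ=135°, α=165°
  cosα=-0.9659 sinα=0.2588 | (2,4) | tMaxX 0.4762 tMaxY 2.7432 | tΔX 1.0353 tΔY 3.8637
    t=0.4762 [x] (1,4)
    t=1.5115 [x] (0,4) — stop
  → r_7 = 1.5115

ranges = [3.4061, 3.7990, 2.6296, 2.9329, 1.7703, 2.9200, 1.5115]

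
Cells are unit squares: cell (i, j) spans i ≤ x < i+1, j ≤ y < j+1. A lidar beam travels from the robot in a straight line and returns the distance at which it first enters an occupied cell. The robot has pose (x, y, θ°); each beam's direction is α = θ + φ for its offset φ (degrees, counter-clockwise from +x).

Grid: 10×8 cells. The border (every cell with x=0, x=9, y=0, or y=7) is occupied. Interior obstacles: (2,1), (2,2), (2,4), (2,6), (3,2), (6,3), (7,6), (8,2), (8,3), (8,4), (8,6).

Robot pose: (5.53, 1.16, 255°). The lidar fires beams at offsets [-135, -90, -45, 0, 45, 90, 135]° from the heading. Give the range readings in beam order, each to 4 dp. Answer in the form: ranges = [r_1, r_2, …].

ranges = [5.5888, 2.6192, 0.3200, 0.1656, 0.1848, 0.6182, 2.8521]

beam 1: φ=-135°, α=120°
  cosα=-0.5000 sinα=0.8660 | (5,1) | tMaxX 1.0600 tMaxY 0.9699 | tΔX 2.0000 tΔY 1.1547
    t=0.9699 [y] (5,2)
    t=1.0600 [x] (4,2)
    t=2.1246 [y] (4,3)
    t=3.0600 [x] (3,3)
    t=3.2793 [y] (3,4)
    t=4.4341 [y] (3,5)
    t=5.0600 [x] (2,5)
    t=5.5888 [y] (2,6) — stop
  → r_1 = 5.5888
beam 2: φ=-90°, α=165°
  cosα=-0.9659 sinα=0.2588 | (5,1) | tMaxX 0.5487 tMaxY 3.2455 | tΔX 1.0353 tΔY 3.8637
    t=0.5487 [x] (4,1)
    t=1.5840 [x] (3,1)
    t=2.6192 [x] (2,1) — stop
  → r_2 = 2.6192
beam 3: φ=-45°, α=210°
  cosα=-0.8660 sinα=-0.5000 | (5,1) | tMaxX 0.6120 tMaxY 0.3200 | tΔX 1.1547 tΔY 2.0000
    t=0.3200 [y] (5,0) — stop
  → r_3 = 0.3200
beam 4: φ=0°, α=255°
  cosα=-0.2588 sinα=-0.9659 | (5,1) | tMaxX 2.0478 tMaxY 0.1656 | tΔX 3.8637 tΔY 1.0353
    t=0.1656 [y] (5,0) — stop
  → r_4 = 0.1656
beam 5: φ=45°, α=300°
  cosα=0.5000 sinα=-0.8660 | (5,1) | tMaxX 0.9400 tMaxY 0.1848 | tΔX 2.0000 tΔY 1.1547
    t=0.1848 [y] (5,0) — stop
  → r_5 = 0.1848
beam 6: φ=90°, α=345°
  cosα=0.9659 sinα=-0.2588 | (5,1) | tMaxX 0.4866 tMaxY 0.6182 | tΔX 1.0353 tΔY 3.8637
    t=0.4866 [x] (6,1)
    t=0.6182 [y] (6,0) — stop
  → r_6 = 0.6182
beam 7: φ=135°, α=30°
  cosα=0.8660 sinα=0.5000 | (5,1) | tMaxX 0.5427 tMaxY 1.6800 | tΔX 1.1547 tΔY 2.0000
    t=0.5427 [x] (6,1)
    t=1.6800 [y] (6,2)
    t=1.6974 [x] (7,2)
    t=2.8521 [x] (8,2) — stop
  → r_7 = 2.8521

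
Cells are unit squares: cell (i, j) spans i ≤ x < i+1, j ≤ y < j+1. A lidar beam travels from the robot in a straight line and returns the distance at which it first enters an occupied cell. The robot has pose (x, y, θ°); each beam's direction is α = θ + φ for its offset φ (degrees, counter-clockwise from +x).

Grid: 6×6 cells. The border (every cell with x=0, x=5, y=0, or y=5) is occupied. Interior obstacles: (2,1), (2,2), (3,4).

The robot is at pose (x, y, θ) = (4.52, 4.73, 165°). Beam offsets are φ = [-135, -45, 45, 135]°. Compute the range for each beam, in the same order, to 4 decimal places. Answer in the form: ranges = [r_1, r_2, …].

ranges = [0.5400, 0.3118, 0.6004, 0.9600]

beam 1: φ=-135°, α=30°
  cosα=0.8660 sinα=0.5000 | (4,4) | tMaxX 0.5543 tMaxY 0.5400 | tΔX 1.1547 tΔY 2.0000
    t=0.5400 [y] (4,5) — stop
  → r_1 = 0.5400
beam 2: φ=-45°, α=120°
  cosα=-0.5000 sinα=0.8660 | (4,4) | tMaxX 1.0400 tMaxY 0.3118 | tΔX 2.0000 tΔY 1.1547
    t=0.3118 [y] (4,5) — stop
  → r_2 = 0.3118
beam 3: φ=45°, α=210°
  cosα=-0.8660 sinα=-0.5000 | (4,4) | tMaxX 0.6004 tMaxY 1.4600 | tΔX 1.1547 tΔY 2.0000
    t=0.6004 [x] (3,4) — stop
  → r_3 = 0.6004
beam 4: φ=135°, α=300°
  cosα=0.5000 sinα=-0.8660 | (4,4) | tMaxX 0.9600 tMaxY 0.8429 | tΔX 2.0000 tΔY 1.1547
    t=0.8429 [y] (4,3)
    t=0.9600 [x] (5,3) — stop
  → r_4 = 0.9600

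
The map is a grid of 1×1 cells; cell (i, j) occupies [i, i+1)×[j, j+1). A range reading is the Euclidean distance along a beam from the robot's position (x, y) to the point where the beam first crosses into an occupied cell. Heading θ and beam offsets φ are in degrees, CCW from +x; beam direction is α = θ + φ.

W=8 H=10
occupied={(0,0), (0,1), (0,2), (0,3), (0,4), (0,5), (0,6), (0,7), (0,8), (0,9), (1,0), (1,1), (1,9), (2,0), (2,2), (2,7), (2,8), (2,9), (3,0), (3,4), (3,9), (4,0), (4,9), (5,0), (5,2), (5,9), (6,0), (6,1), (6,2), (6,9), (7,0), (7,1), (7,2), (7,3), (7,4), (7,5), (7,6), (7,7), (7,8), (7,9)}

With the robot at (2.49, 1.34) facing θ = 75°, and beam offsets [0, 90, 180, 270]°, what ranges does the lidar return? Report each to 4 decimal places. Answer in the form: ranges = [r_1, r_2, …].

ranges = [0.6833, 0.5073, 0.3520, 1.3137]

beam 1: φ=0°, α=75°
  direction (0.2588, 0.9659); cell (2,1); t to first gridline: x 1.9705, y 0.6833 (then +3.8637 / +1.0353)
    (2,2) via y @ 0.6833  # hit
  → r_1 = 0.6833
beam 2: φ=90°, α=165°
  direction (-0.9659, 0.2588); cell (2,1); t to first gridline: x 0.5073, y 2.5500 (then +1.0353 / +3.8637)
    (1,1) via x @ 0.5073  # hit
  → r_2 = 0.5073
beam 3: φ=180°, α=255°
  direction (-0.2588, -0.9659); cell (2,1); t to first gridline: x 1.8932, y 0.3520 (then +3.8637 / +1.0353)
    (2,0) via y @ 0.3520  # hit
  → r_3 = 0.3520
beam 4: φ=270°, α=345°
  direction (0.9659, -0.2588); cell (2,1); t to first gridline: x 0.5280, y 1.3137 (then +1.0353 / +3.8637)
    (3,1) via x @ 0.5280
    (3,0) via y @ 1.3137  # hit
  → r_4 = 1.3137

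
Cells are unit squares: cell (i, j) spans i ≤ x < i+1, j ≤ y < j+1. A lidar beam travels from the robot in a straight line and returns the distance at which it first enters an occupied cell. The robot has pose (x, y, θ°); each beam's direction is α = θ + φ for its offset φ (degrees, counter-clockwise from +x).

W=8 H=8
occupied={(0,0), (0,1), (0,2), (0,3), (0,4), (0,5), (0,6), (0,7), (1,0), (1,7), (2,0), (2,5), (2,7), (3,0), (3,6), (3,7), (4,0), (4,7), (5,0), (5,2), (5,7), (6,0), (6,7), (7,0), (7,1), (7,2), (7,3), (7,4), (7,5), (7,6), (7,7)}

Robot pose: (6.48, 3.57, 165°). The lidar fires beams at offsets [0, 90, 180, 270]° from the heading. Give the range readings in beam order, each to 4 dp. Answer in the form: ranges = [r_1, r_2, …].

ranges = [5.6733, 2.6607, 0.5383, 2.0091]

beam 1: φ=0°, α=165°
  direction (-0.9659, 0.2588); cell (6,3); t to first gridline: x 0.4969, y 1.6614 (then +1.0353 / +3.8637)
    (5,3) via x @ 0.4969
    (4,3) via x @ 1.5322
    (4,4) via y @ 1.6614
    (3,4) via x @ 2.5675
    (2,4) via x @ 3.6028
    (1,4) via x @ 4.6380
    (1,5) via y @ 5.5251
    (0,5) via x @ 5.6733  # hit
  → r_1 = 5.6733
beam 2: φ=90°, α=255°
  direction (-0.2588, -0.9659); cell (6,3); t to first gridline: x 1.8546, y 0.5901 (then +3.8637 / +1.0353)
    (6,2) via y @ 0.5901
    (6,1) via y @ 1.6254
    (5,1) via x @ 1.8546
    (5,0) via y @ 2.6607  # hit
  → r_2 = 2.6607
beam 3: φ=180°, α=345°
  direction (0.9659, -0.2588); cell (6,3); t to first gridline: x 0.5383, y 2.2023 (then +1.0353 / +3.8637)
    (7,3) via x @ 0.5383  # hit
  → r_3 = 0.5383
beam 4: φ=270°, α=75°
  direction (0.2588, 0.9659); cell (6,3); t to first gridline: x 2.0091, y 0.4452 (then +3.8637 / +1.0353)
    (6,4) via y @ 0.4452
    (6,5) via y @ 1.4804
    (7,5) via x @ 2.0091  # hit
  → r_4 = 2.0091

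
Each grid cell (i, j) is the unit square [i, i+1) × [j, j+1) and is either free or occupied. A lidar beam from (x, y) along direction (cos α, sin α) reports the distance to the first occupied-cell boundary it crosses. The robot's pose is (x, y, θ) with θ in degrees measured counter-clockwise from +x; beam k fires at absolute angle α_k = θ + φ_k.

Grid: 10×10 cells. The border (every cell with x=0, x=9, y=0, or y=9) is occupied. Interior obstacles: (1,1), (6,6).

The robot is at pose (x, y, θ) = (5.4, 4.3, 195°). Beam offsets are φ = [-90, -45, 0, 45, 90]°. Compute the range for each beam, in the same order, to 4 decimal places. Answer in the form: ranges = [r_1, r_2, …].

beam 1: φ=-90°, α=105°
  d=(-0.2588,0.9659)  start (5,4)  tX=1.5455 tY=0.7247  stride 1/|dx|=3.8637 1/|dy|=1.0353
    cross y-line → (5,5), t=0.7247
    cross x-line → (4,5), t=1.5455
    cross y-line → (4,6), t=1.7600
    cross y-line → (4,7), t=2.7952
    cross y-line → (4,8), t=3.8305
    cross y-line → (4,9), t=4.8658 (wall)
  → r_1 = 4.8658
beam 2: φ=-45°, α=150°
  d=(-0.8660,0.5000)  start (5,4)  tX=0.4619 tY=1.4000  stride 1/|dx|=1.1547 1/|dy|=2.0000
    cross x-line → (4,4), t=0.4619
    cross y-line → (4,5), t=1.4000
    cross x-line → (3,5), t=1.6166
    cross x-line → (2,5), t=2.7713
    cross y-line → (2,6), t=3.4000
    cross x-line → (1,6), t=3.9260
    cross x-line → (0,6), t=5.0807 (wall)
  → r_2 = 5.0807
beam 3: φ=0°, α=195°
  d=(-0.9659,-0.2588)  start (5,4)  tX=0.4141 tY=1.1591  stride 1/|dx|=1.0353 1/|dy|=3.8637
    cross x-line → (4,4), t=0.4141
    cross y-line → (4,3), t=1.1591
    cross x-line → (3,3), t=1.4494
    cross x-line → (2,3), t=2.4847
    cross x-line → (1,3), t=3.5199
    cross x-line → (0,3), t=4.5552 (wall)
  → r_3 = 4.5552
beam 4: φ=45°, α=240°
  d=(-0.5000,-0.8660)  start (5,4)  tX=0.8000 tY=0.3464  stride 1/|dx|=2.0000 1/|dy|=1.1547
    cross y-line → (5,3), t=0.3464
    cross x-line → (4,3), t=0.8000
    cross y-line → (4,2), t=1.5011
    cross y-line → (4,1), t=2.6558
    cross x-line → (3,1), t=2.8000
    cross y-line → (3,0), t=3.8105 (wall)
  → r_4 = 3.8105
beam 5: φ=90°, α=285°
  d=(0.2588,-0.9659)  start (5,4)  tX=2.3182 tY=0.3106  stride 1/|dx|=3.8637 1/|dy|=1.0353
    cross y-line → (5,3), t=0.3106
    cross y-line → (5,2), t=1.3459
    cross x-line → (6,2), t=2.3182
    cross y-line → (6,1), t=2.3811
    cross y-line → (6,0), t=3.4164 (wall)
  → r_5 = 3.4164

ranges = [4.8658, 5.0807, 4.5552, 3.8105, 3.4164]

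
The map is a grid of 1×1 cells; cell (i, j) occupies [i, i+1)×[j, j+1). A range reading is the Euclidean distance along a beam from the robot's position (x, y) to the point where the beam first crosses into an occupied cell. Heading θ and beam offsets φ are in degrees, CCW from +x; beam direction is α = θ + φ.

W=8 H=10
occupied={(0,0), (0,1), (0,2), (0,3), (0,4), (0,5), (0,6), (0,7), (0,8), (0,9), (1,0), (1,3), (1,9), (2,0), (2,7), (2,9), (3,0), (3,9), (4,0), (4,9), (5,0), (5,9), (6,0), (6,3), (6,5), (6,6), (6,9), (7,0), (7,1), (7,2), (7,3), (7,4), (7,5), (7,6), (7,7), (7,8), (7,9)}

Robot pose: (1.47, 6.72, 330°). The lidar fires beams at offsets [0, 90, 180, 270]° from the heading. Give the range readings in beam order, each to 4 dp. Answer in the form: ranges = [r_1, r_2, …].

ranges = [5.4400, 1.0600, 0.5427, 0.9400]

beam 1: φ=0°, α=330°
  direction (0.8660, -0.5000); cell (1,6); t to first gridline: x 0.6120, y 1.4400 (then +1.1547 / +2.0000)
    (2,6) via x @ 0.6120
    (2,5) via y @ 1.4400
    (3,5) via x @ 1.7667
    (4,5) via x @ 2.9214
    (4,4) via y @ 3.4400
    (5,4) via x @ 4.0761
    (6,4) via x @ 5.2308
    (6,3) via y @ 5.4400  # hit
  → r_1 = 5.4400
beam 2: φ=90°, α=60°
  direction (0.5000, 0.8660); cell (1,6); t to first gridline: x 1.0600, y 0.3233 (then +2.0000 / +1.1547)
    (1,7) via y @ 0.3233
    (2,7) via x @ 1.0600  # hit
  → r_2 = 1.0600
beam 3: φ=180°, α=150°
  direction (-0.8660, 0.5000); cell (1,6); t to first gridline: x 0.5427, y 0.5600 (then +1.1547 / +2.0000)
    (0,6) via x @ 0.5427  # hit
  → r_3 = 0.5427
beam 4: φ=270°, α=240°
  direction (-0.5000, -0.8660); cell (1,6); t to first gridline: x 0.9400, y 0.8314 (then +2.0000 / +1.1547)
    (1,5) via y @ 0.8314
    (0,5) via x @ 0.9400  # hit
  → r_4 = 0.9400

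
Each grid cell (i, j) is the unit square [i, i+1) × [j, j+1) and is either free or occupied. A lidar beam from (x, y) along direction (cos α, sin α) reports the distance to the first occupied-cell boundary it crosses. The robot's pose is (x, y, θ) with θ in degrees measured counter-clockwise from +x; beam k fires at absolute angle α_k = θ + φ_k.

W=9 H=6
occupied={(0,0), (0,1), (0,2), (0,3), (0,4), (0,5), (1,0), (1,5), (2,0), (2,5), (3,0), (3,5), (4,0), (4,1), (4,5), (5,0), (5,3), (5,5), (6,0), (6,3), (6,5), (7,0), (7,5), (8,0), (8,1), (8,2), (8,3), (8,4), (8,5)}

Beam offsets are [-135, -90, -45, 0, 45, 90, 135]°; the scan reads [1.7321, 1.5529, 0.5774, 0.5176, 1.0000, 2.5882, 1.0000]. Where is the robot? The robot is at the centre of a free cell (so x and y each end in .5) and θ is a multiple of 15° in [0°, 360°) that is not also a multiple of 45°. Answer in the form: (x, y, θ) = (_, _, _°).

(x, y, θ) = (7.5, 2.5, 15°)

Candidates: 25 free-cell centres × 16 headings = 400 poses. Raycast each; keep the one whose scan matches to 4 dp.
  (3.5, 2.5, 75°): beam 1 = 1.0000 ≠ 1.7321 ✗
  (6.5, 1.5, 345°): beam 1 = 1.0000 ≠ 1.7321 ✗
  (1.5, 1.5, 240°): beam 1 = 1.9319 ≠ 1.7321 ✗
  …
  (7.5, 2.5, 15°): r_1=1.7321, r_2=1.5529, r_3=0.5774, r_4=0.5176, r_5=1.0000, r_6=2.5882, r_7=1.0000 — all match ✓
No second candidate reproduces the full scan.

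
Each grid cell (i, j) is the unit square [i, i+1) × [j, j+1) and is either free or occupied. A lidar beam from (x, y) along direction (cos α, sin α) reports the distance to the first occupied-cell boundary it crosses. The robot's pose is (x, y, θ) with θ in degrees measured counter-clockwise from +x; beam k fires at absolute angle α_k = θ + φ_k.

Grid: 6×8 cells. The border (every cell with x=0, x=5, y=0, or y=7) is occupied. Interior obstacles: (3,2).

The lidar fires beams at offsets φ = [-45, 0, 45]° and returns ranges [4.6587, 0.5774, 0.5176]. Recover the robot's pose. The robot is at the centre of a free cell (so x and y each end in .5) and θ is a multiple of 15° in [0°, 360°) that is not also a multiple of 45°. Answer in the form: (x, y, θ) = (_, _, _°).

(x, y, θ) = (4.5, 2.5, 150°)

The pose lattice has 23·16 = 368 candidates. Test each by forward raycasting.
  (4.5, 6.5, 150°): beam 1 = 0.5176 ≠ 4.6587 ✗
  (2.5, 5.5, 150°): beam 1 = 1.5529 ≠ 4.6587 ✗
  (4.5, 2.5, 240°): beam 1 = 0.5176 ≠ 4.6587 ✗
  (1.5, 3.5, 120°): beam 1 = 3.6235 ≠ 4.6587 ✗
  (1.5, 4.5, 105°): beam 1 = 2.8868 ≠ 4.6587 ✗
  …
  (4.5, 2.5, 150°): r_1=4.6587, r_2=0.5774, r_3=0.5176 — all match ✓
No second candidate reproduces the full scan.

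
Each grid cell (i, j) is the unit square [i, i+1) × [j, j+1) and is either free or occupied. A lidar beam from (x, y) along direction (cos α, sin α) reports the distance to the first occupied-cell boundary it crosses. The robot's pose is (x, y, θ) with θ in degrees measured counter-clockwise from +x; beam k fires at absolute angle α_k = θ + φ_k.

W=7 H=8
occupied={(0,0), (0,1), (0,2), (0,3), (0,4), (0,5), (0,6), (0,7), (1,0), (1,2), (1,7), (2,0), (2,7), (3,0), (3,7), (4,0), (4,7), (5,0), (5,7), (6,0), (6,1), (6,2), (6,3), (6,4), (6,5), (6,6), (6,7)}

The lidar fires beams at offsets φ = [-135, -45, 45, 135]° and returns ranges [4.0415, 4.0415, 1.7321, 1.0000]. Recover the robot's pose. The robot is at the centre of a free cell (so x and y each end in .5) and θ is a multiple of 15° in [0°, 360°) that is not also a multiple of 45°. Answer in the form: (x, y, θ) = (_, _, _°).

Enumerate (i+0.5, j+0.5, θ) over the 29 free cells and 16 admissible headings. For each, cast all 4 beams and compare to the given ranges.
  (3.5, 5.5, 210°): beam 1 = 1.5529 ≠ 4.0415 ✗
  (2.5, 2.5, 30°): beam 1 = 1.5529 ≠ 4.0415 ✗
  (5.5, 2.5, 60°): beam 1 = 1.5529 ≠ 4.0415 ✗
  …
  (2.5, 3.5, 105°): r_1=4.0415, r_2=4.0415, r_3=1.7321, r_4=1.0000 — all match ✓
Unique over the lattice → pose = (2.5, 3.5, 105°).

(x, y, θ) = (2.5, 3.5, 105°)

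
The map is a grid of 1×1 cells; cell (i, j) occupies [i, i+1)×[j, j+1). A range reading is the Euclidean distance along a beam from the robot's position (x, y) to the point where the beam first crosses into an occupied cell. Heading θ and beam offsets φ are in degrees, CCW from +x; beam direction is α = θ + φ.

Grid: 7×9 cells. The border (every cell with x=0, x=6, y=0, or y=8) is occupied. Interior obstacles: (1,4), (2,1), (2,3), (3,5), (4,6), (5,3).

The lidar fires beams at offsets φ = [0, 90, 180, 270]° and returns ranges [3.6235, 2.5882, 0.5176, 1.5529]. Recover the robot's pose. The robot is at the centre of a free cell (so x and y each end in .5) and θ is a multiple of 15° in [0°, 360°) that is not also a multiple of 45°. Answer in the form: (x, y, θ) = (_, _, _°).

(x, y, θ) = (3.5, 4.5, 285°)

Enumerate (i+0.5, j+0.5, θ) over the 29 free cells and 16 admissible headings. For each, cast all 4 beams and compare to the given ranges.
  (1.5, 2.5, 210°): beam 1 = 0.5774 ≠ 3.6235 ✗
  (4.5, 2.5, 150°): beam 1 = 1.7321 ≠ 3.6235 ✗
  (4.5, 2.5, 210°): beam 1 = 1.7321 ≠ 3.6235 ✗
  (2.5, 2.5, 75°): beam 1 = 0.5176 ≠ 3.6235 ✗
  …
  (3.5, 4.5, 285°): r_1=3.6235, r_2=2.5882, r_3=0.5176, r_4=1.5529 — all match ✓
No second candidate reproduces the full scan.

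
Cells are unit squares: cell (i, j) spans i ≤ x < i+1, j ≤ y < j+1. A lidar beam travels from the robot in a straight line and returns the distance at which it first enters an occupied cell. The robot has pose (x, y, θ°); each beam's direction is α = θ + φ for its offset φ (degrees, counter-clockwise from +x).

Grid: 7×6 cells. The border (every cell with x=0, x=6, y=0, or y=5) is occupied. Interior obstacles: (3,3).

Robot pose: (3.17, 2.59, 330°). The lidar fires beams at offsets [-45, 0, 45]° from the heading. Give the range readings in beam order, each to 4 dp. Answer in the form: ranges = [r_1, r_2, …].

beam 1: φ=-45°, α=285°
  dir = (cos 285°, sin 285°) = (0.2588, -0.9659); from cell (3,2)
  next x-line at t=3.2069, next y-line at t=0.6108; Δt_x=3.8637, Δt_y=1.0353
    y: enter (3,1) at t=0.6108
    y: enter (3,0) at t=1.6461 ← occupied
  → r_1 = 1.6461
beam 2: φ=0°, α=330°
  dir = (cos 330°, sin 330°) = (0.8660, -0.5000); from cell (3,2)
  next x-line at t=0.9584, next y-line at t=1.1800; Δt_x=1.1547, Δt_y=2.0000
    x: enter (4,2) at t=0.9584
    y: enter (4,1) at t=1.1800
    x: enter (5,1) at t=2.1131
    y: enter (5,0) at t=3.1800 ← occupied
  → r_2 = 3.1800
beam 3: φ=45°, α=15°
  dir = (cos 15°, sin 15°) = (0.9659, 0.2588); from cell (3,2)
  next x-line at t=0.8593, next y-line at t=1.5841; Δt_x=1.0353, Δt_y=3.8637
    x: enter (4,2) at t=0.8593
    y: enter (4,3) at t=1.5841
    x: enter (5,3) at t=1.8946
    x: enter (6,3) at t=2.9298 ← occupied
  → r_3 = 2.9298

ranges = [1.6461, 3.1800, 2.9298]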